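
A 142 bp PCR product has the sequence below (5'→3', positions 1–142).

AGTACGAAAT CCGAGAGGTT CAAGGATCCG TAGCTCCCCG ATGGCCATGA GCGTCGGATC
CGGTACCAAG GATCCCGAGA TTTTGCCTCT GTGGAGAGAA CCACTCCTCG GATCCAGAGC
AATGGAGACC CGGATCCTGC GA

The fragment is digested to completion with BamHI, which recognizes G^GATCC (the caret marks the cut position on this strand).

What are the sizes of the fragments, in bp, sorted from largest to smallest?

BamHI sites (GGATCC) start at positions 24, 56, 70, 110, 132.
BamHI cuts after the first base of each site, so after positions 24, 56, 70, 110, 132.
Linear molecule, 5 cuts → 6 fragments:
  1–24 → 24 bp
  25–56 → 32 bp
  57–70 → 14 bp
  71–110 → 40 bp
  111–132 → 22 bp
  133–142 → 10 bp
Sorted largest to smallest: 40, 32, 24, 22, 14, 10 bp.

40, 32, 24, 22, 14, 10 bp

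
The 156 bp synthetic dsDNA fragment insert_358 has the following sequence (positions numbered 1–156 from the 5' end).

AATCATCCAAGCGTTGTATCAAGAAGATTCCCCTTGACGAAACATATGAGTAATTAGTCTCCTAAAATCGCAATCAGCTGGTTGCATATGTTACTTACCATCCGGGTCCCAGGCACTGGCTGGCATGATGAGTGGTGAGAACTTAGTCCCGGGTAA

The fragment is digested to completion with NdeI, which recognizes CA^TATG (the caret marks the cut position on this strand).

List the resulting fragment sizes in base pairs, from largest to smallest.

70, 44, 42 bp

NdeI sites (CATATG) start at positions 43, 85.
NdeI cuts after base 2 of each site, so after positions 44, 86.
Linear molecule, 2 cuts → 3 fragments:
  1–44 → 44 bp
  45–86 → 42 bp
  87–156 → 70 bp
Sorted largest to smallest: 70, 44, 42 bp.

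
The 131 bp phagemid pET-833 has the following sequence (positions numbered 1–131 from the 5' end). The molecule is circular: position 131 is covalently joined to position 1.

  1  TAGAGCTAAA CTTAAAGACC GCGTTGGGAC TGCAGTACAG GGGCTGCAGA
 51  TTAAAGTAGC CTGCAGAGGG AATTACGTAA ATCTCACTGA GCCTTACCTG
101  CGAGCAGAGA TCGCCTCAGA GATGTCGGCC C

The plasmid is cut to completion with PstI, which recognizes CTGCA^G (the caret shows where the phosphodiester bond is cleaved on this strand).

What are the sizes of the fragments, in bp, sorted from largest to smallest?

PstI sites (CTGCAG) start at positions 30, 44, 61.
PstI cuts after base 5 of each site (before the last base), so after positions 34, 48, 65.
Circular molecule, 3 cuts → 3 fragments:
  35–48 → 14 bp
  49–65 → 17 bp
  66–131 then 1–34 → 66 + 34 = 100 bp
Sorted largest to smallest: 100, 17, 14 bp.

100, 17, 14 bp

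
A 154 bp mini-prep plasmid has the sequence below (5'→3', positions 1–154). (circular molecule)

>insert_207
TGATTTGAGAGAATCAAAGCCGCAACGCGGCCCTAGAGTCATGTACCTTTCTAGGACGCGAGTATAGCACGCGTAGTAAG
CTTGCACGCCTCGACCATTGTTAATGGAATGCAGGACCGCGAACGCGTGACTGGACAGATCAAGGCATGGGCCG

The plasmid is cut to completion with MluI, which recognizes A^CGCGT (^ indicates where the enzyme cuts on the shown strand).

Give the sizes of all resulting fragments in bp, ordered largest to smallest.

MluI sites (ACGCGT) start at positions 69, 123.
MluI cuts after the first base of each site, so after positions 69, 123.
Circular molecule, 2 cuts → 2 fragments:
  70–123 → 54 bp
  124–154 then 1–69 → 31 + 69 = 100 bp
Sorted largest to smallest: 100, 54 bp.

100, 54 bp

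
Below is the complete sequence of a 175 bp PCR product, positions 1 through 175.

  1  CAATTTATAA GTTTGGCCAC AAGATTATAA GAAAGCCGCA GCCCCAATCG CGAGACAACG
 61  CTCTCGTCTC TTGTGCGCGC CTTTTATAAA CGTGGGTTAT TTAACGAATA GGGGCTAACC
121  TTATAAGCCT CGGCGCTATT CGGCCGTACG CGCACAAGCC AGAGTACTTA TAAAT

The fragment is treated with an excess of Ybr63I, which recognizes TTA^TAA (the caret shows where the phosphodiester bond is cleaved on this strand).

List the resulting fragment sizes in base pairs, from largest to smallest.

59, 47, 37, 20, 7, 5 bp

Ybr63I sites (TTATAA) start at positions 5, 25, 84, 121, 168.
Ybr63I cuts after base 3 of each site, so after positions 7, 27, 86, 123, 170.
Linear molecule, 5 cuts → 6 fragments:
  1–7 → 7 bp
  8–27 → 20 bp
  28–86 → 59 bp
  87–123 → 37 bp
  124–170 → 47 bp
  171–175 → 5 bp
Sorted largest to smallest: 59, 47, 37, 20, 7, 5 bp.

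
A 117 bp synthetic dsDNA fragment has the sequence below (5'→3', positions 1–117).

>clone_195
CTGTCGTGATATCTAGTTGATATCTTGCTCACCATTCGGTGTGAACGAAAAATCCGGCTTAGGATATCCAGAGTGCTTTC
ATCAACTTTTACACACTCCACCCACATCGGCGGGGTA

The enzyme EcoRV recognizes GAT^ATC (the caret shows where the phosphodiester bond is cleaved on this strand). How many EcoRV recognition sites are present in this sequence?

GATATC occurs starting at positions 8, 19, 63.
EcoRV cuts at 3 sites.

3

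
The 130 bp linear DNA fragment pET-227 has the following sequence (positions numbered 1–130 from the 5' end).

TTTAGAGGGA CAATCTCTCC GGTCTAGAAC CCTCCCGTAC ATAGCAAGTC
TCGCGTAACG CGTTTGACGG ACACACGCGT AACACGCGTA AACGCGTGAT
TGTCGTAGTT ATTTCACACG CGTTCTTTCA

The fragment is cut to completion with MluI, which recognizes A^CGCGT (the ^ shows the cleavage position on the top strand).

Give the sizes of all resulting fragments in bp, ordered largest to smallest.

MluI sites (ACGCGT) start at positions 58, 75, 84, 92, 118.
MluI cuts after the first base of each site, so after positions 58, 75, 84, 92, 118.
Linear molecule, 5 cuts → 6 fragments:
  1–58 → 58 bp
  59–75 → 17 bp
  76–84 → 9 bp
  85–92 → 8 bp
  93–118 → 26 bp
  119–130 → 12 bp
Sorted largest to smallest: 58, 26, 17, 12, 9, 8 bp.

58, 26, 17, 12, 9, 8 bp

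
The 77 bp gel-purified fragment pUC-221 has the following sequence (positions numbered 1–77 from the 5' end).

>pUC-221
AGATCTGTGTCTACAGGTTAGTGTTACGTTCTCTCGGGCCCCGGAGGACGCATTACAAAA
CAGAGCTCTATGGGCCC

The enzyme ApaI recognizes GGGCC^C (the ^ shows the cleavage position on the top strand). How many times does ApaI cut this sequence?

2

GGGCCC occurs starting at positions 36, 72.
ApaI cuts at 2 sites.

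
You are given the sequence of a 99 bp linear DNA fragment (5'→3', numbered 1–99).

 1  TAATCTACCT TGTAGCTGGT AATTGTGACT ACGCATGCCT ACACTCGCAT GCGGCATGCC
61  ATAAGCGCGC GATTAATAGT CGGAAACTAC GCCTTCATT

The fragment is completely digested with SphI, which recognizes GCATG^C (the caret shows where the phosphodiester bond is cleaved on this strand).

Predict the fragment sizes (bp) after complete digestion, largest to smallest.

SphI sites (GCATGC) start at positions 33, 47, 54.
SphI cuts after base 5 of each site (before the last base), so after positions 37, 51, 58.
Linear molecule, 3 cuts → 4 fragments:
  1–37 → 37 bp
  38–51 → 14 bp
  52–58 → 7 bp
  59–99 → 41 bp
Sorted largest to smallest: 41, 37, 14, 7 bp.

41, 37, 14, 7 bp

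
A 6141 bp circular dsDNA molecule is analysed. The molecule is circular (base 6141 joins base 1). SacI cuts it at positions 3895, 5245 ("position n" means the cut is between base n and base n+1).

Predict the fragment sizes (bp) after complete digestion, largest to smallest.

4791, 1350 bp

Circular molecule, 2 cuts → 2 fragments:
  5245 − 3895 = 1350 bp
  wrap: 6141 − 5245 + 3895 = 4791 bp
Sorted largest to smallest: 4791, 1350 bp.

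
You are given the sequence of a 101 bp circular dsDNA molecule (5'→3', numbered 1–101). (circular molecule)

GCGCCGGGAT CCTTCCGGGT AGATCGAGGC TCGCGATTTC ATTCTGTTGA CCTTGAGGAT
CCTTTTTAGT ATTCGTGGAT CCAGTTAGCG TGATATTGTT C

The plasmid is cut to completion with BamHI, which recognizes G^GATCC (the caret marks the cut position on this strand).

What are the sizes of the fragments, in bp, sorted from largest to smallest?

50, 31, 20 bp

BamHI sites (GGATCC) start at positions 7, 57, 77.
BamHI cuts after the first base of each site, so after positions 7, 57, 77.
Circular molecule, 3 cuts → 3 fragments:
  8–57 → 50 bp
  58–77 → 20 bp
  78–101 then 1–7 → 24 + 7 = 31 bp
Sorted largest to smallest: 50, 31, 20 bp.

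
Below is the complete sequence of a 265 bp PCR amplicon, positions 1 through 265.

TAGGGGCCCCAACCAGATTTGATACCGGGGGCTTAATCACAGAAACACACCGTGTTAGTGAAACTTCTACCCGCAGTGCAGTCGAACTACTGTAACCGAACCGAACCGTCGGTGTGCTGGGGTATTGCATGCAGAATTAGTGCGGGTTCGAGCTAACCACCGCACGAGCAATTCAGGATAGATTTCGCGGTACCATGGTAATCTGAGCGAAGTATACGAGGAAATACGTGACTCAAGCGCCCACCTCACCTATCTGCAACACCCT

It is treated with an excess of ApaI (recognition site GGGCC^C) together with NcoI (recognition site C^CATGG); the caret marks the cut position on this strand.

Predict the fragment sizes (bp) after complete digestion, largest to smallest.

The ApaI site (GGGCCC) starts at position 4.
ApaI cuts after base 5 of each site (before the last base), so after position 8.
The NcoI site (CCATGG) starts at position 193.
NcoI cuts after the first base of each site, so after position 193.
Combined cut positions: 8, 193.
Linear molecule, 2 cuts → 3 fragments:
  1–8 → 8 bp
  9–193 → 185 bp
  194–265 → 72 bp
Sorted largest to smallest: 185, 72, 8 bp.

185, 72, 8 bp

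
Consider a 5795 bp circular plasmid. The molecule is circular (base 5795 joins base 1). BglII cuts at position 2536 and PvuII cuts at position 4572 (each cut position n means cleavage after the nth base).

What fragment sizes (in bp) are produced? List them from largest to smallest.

3759, 2036 bp

Combined cut positions (sorted): 2536, 4572.
Circular molecule, 2 cuts → 2 fragments:
  4572 − 2536 = 2036 bp
  wrap: 5795 − 4572 + 2536 = 3759 bp
Sorted largest to smallest: 3759, 2036 bp.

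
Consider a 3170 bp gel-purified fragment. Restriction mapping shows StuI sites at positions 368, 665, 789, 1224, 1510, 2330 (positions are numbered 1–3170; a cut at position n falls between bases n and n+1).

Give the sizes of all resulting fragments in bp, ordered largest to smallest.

840, 820, 435, 368, 297, 286, 124 bp

Linear molecule, 6 cuts → 7 fragments:
  368 − 0 = 368 bp
  665 − 368 = 297 bp
  789 − 665 = 124 bp
  1224 − 789 = 435 bp
  1510 − 1224 = 286 bp
  2330 − 1510 = 820 bp
  3170 − 2330 = 840 bp
Sorted largest to smallest: 840, 820, 435, 368, 297, 286, 124 bp.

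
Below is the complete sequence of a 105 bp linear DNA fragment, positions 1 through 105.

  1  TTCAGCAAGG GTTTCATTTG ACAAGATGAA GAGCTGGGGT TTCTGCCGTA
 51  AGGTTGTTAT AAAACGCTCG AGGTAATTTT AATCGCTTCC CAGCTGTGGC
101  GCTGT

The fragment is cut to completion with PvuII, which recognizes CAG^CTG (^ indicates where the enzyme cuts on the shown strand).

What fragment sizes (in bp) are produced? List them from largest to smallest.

The PvuII site (CAGCTG) starts at position 91.
PvuII cuts after base 3 of each site, so after position 93.
Linear molecule, 1 cut → 2 fragments:
  1–93 → 93 bp
  94–105 → 12 bp
Sorted largest to smallest: 93, 12 bp.

93, 12 bp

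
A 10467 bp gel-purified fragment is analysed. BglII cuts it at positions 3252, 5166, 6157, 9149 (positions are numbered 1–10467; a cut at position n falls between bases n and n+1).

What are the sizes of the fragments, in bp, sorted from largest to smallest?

Linear molecule, 4 cuts → 5 fragments:
  3252 − 0 = 3252 bp
  5166 − 3252 = 1914 bp
  6157 − 5166 = 991 bp
  9149 − 6157 = 2992 bp
  10467 − 9149 = 1318 bp
Sorted largest to smallest: 3252, 2992, 1914, 1318, 991 bp.

3252, 2992, 1914, 1318, 991 bp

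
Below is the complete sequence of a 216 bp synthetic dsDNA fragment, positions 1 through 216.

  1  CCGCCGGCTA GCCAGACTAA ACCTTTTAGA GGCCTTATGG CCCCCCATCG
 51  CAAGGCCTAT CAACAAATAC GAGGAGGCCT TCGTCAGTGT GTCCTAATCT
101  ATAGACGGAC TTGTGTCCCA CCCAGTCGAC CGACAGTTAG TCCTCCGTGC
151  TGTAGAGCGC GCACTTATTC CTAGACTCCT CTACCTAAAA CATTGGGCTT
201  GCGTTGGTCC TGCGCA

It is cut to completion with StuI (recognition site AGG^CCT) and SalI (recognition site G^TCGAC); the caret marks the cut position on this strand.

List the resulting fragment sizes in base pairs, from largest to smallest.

91, 48, 32, 23, 22 bp

StuI sites (AGGCCT) start at positions 30, 53, 75.
StuI cuts after base 3 of each site, so after positions 32, 55, 77.
The SalI site (GTCGAC) starts at position 125.
SalI cuts after the first base of each site, so after position 125.
Combined cut positions: 32, 55, 77, 125.
Linear molecule, 4 cuts → 5 fragments:
  1–32 → 32 bp
  33–55 → 23 bp
  56–77 → 22 bp
  78–125 → 48 bp
  126–216 → 91 bp
Sorted largest to smallest: 91, 48, 32, 23, 22 bp.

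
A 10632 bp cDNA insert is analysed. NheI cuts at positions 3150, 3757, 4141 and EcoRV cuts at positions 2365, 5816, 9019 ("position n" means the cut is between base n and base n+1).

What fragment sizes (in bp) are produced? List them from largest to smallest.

3203, 2365, 1675, 1613, 785, 607, 384 bp

Combined cut positions (sorted): 2365, 3150, 3757, 4141, 5816, 9019.
Linear molecule, 6 cuts → 7 fragments:
  2365 − 0 = 2365 bp
  3150 − 2365 = 785 bp
  3757 − 3150 = 607 bp
  4141 − 3757 = 384 bp
  5816 − 4141 = 1675 bp
  9019 − 5816 = 3203 bp
  10632 − 9019 = 1613 bp
Sorted largest to smallest: 3203, 2365, 1675, 1613, 785, 607, 384 bp.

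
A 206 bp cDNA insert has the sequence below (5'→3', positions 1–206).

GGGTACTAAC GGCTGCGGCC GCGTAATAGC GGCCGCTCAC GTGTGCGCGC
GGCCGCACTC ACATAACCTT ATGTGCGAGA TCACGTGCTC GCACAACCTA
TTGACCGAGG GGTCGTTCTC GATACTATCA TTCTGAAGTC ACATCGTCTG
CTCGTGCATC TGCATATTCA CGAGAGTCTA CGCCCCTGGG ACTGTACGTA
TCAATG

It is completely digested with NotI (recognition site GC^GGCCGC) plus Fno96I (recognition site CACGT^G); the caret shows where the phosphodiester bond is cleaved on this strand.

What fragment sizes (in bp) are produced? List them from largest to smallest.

120, 36, 16, 14, 12, 8 bp

NotI sites (GCGGCCGC) start at positions 15, 29, 49.
NotI cuts after base 2 of each site, so after positions 16, 30, 50.
Fno96I sites (CACGTG) start at positions 38, 82.
Fno96I cuts after base 5 of each site (before the last base), so after positions 42, 86.
Combined cut positions: 16, 30, 42, 50, 86.
Linear molecule, 5 cuts → 6 fragments:
  1–16 → 16 bp
  17–30 → 14 bp
  31–42 → 12 bp
  43–50 → 8 bp
  51–86 → 36 bp
  87–206 → 120 bp
Sorted largest to smallest: 120, 36, 16, 14, 12, 8 bp.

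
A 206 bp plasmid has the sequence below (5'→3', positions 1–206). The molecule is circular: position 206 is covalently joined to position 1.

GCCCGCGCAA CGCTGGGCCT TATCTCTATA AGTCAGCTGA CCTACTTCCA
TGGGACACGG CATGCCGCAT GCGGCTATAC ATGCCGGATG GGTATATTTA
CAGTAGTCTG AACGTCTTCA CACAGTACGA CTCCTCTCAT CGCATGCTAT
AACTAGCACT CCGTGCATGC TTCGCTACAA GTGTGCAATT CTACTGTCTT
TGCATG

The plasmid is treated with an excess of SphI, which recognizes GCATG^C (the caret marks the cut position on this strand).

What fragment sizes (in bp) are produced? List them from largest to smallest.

SphI sites (GCATGC) start at positions 60, 67, 142, 165.
SphI cuts after base 5 of each site (before the last base), so after positions 64, 71, 146, 169.
Circular molecule, 4 cuts → 4 fragments:
  65–71 → 7 bp
  72–146 → 75 bp
  147–169 → 23 bp
  170–206 then 1–64 → 37 + 64 = 101 bp
Sorted largest to smallest: 101, 75, 23, 7 bp.

101, 75, 23, 7 bp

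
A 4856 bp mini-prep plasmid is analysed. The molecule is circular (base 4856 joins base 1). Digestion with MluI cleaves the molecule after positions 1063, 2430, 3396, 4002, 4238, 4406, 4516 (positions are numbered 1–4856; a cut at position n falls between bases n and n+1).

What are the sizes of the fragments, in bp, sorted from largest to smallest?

Circular molecule, 7 cuts → 7 fragments:
  2430 − 1063 = 1367 bp
  3396 − 2430 = 966 bp
  4002 − 3396 = 606 bp
  4238 − 4002 = 236 bp
  4406 − 4238 = 168 bp
  4516 − 4406 = 110 bp
  wrap: 4856 − 4516 + 1063 = 1403 bp
Sorted largest to smallest: 1403, 1367, 966, 606, 236, 168, 110 bp.

1403, 1367, 966, 606, 236, 168, 110 bp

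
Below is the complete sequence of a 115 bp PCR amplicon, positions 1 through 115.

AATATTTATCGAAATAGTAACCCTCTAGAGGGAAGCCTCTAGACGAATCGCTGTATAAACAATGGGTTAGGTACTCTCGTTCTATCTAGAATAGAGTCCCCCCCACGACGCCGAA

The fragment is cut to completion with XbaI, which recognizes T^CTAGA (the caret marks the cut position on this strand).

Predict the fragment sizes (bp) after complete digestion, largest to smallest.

XbaI sites (TCTAGA) start at positions 24, 38, 85.
XbaI cuts after the first base of each site, so after positions 24, 38, 85.
Linear molecule, 3 cuts → 4 fragments:
  1–24 → 24 bp
  25–38 → 14 bp
  39–85 → 47 bp
  86–115 → 30 bp
Sorted largest to smallest: 47, 30, 24, 14 bp.

47, 30, 24, 14 bp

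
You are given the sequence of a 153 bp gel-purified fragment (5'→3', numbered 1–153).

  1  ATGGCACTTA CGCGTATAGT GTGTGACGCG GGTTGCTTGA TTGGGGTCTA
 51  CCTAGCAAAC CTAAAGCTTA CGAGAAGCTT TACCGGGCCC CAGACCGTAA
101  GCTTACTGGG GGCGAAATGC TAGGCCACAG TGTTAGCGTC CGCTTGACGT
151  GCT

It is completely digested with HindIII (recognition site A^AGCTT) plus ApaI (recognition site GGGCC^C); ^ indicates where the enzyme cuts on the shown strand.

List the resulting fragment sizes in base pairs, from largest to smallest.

64, 54, 14, 11, 10 bp

HindIII sites (AAGCTT) start at positions 64, 75, 99.
HindIII cuts after the first base of each site, so after positions 64, 75, 99.
The ApaI site (GGGCCC) starts at position 85.
ApaI cuts after base 5 of each site (before the last base), so after position 89.
Combined cut positions: 64, 75, 89, 99.
Linear molecule, 4 cuts → 5 fragments:
  1–64 → 64 bp
  65–75 → 11 bp
  76–89 → 14 bp
  90–99 → 10 bp
  100–153 → 54 bp
Sorted largest to smallest: 64, 54, 14, 11, 10 bp.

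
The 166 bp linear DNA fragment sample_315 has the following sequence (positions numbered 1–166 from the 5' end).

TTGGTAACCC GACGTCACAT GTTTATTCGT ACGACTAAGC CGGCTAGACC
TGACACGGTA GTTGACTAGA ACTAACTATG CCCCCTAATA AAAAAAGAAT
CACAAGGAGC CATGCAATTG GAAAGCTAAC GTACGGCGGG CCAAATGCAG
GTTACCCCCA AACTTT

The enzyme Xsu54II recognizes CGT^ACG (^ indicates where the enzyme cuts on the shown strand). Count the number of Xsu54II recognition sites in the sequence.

CGTACG occurs starting at positions 28, 130.
Xsu54II cuts at 2 sites.

2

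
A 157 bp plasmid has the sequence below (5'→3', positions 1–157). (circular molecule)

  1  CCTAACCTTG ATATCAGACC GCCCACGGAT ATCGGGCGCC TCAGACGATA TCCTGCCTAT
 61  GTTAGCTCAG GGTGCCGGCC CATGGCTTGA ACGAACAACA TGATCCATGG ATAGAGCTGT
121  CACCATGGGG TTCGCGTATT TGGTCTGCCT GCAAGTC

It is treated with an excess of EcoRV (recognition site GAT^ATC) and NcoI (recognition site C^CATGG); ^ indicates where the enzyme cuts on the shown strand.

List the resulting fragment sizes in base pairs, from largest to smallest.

EcoRV sites (GATATC) start at positions 10, 28, 47.
EcoRV cuts after base 3 of each site, so after positions 12, 30, 49.
NcoI sites (CCATGG) start at positions 80, 105, 123.
NcoI cuts after the first base of each site, so after positions 80, 105, 123.
Combined cut positions: 12, 30, 49, 80, 105, 123.
Circular molecule, 6 cuts → 6 fragments:
  13–30 → 18 bp
  31–49 → 19 bp
  50–80 → 31 bp
  81–105 → 25 bp
  106–123 → 18 bp
  124–157 then 1–12 → 34 + 12 = 46 bp
Sorted largest to smallest: 46, 31, 25, 19, 18, 18 bp.

46, 31, 25, 19, 18, 18 bp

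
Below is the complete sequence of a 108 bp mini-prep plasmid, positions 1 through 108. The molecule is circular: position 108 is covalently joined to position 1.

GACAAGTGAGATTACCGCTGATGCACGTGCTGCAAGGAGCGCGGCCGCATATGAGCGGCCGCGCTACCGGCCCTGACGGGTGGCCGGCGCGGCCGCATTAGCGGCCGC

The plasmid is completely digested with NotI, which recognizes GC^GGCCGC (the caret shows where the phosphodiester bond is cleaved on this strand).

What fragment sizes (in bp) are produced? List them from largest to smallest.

NotI sites (GCGGCCGC) start at positions 41, 55, 89, 101.
NotI cuts after base 2 of each site, so after positions 42, 56, 90, 102.
Circular molecule, 4 cuts → 4 fragments:
  43–56 → 14 bp
  57–90 → 34 bp
  91–102 → 12 bp
  103–108 then 1–42 → 6 + 42 = 48 bp
Sorted largest to smallest: 48, 34, 14, 12 bp.

48, 34, 14, 12 bp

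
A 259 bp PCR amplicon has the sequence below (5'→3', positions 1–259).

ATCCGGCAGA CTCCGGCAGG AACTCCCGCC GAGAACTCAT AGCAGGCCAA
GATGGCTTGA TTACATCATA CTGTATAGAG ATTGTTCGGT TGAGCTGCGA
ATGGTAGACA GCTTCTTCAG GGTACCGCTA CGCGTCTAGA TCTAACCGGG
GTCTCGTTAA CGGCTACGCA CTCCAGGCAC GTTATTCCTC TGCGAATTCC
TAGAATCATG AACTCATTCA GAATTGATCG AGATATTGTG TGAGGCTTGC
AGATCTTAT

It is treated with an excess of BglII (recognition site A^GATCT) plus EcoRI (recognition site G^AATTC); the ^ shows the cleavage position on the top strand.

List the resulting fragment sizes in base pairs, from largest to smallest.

BglII sites (AGATCT) start at positions 138, 251.
BglII cuts after the first base of each site, so after positions 138, 251.
The EcoRI site (GAATTC) starts at position 194.
EcoRI cuts after the first base of each site, so after position 194.
Combined cut positions: 138, 194, 251.
Linear molecule, 3 cuts → 4 fragments:
  1–138 → 138 bp
  139–194 → 56 bp
  195–251 → 57 bp
  252–259 → 8 bp
Sorted largest to smallest: 138, 57, 56, 8 bp.

138, 57, 56, 8 bp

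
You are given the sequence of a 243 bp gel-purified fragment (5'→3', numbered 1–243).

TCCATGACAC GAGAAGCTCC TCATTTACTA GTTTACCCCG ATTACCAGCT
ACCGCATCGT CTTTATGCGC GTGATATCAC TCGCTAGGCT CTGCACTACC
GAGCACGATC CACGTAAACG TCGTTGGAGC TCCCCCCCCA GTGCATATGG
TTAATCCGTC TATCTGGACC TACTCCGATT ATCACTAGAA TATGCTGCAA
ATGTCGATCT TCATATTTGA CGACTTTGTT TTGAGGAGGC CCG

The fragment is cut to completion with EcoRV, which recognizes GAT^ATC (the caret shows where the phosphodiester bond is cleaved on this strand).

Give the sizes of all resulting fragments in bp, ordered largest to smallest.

The EcoRV site (GATATC) starts at position 73.
EcoRV cuts after base 3 of each site, so after position 75.
Linear molecule, 1 cut → 2 fragments:
  1–75 → 75 bp
  76–243 → 168 bp
Sorted largest to smallest: 168, 75 bp.

168, 75 bp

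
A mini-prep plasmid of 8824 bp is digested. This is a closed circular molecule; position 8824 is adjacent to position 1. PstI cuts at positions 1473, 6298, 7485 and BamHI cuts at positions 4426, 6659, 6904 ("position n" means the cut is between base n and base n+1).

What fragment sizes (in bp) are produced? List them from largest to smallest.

2953, 2812, 1872, 581, 361, 245 bp

Combined cut positions (sorted): 1473, 4426, 6298, 6659, 6904, 7485.
Circular molecule, 6 cuts → 6 fragments:
  4426 − 1473 = 2953 bp
  6298 − 4426 = 1872 bp
  6659 − 6298 = 361 bp
  6904 − 6659 = 245 bp
  7485 − 6904 = 581 bp
  wrap: 8824 − 7485 + 1473 = 2812 bp
Sorted largest to smallest: 2953, 2812, 1872, 581, 361, 245 bp.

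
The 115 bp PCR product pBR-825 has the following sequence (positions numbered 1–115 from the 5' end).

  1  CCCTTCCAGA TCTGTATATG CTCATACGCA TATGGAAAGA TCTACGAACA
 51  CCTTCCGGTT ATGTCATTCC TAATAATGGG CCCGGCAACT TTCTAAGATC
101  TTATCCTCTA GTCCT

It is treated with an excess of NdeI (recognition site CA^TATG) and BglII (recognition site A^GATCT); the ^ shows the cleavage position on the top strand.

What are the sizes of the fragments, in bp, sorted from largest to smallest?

The NdeI site (CATATG) starts at position 29.
NdeI cuts after base 2 of each site, so after position 30.
BglII sites (AGATCT) start at positions 8, 38, 96.
BglII cuts after the first base of each site, so after positions 8, 38, 96.
Combined cut positions: 8, 30, 38, 96.
Linear molecule, 4 cuts → 5 fragments:
  1–8 → 8 bp
  9–30 → 22 bp
  31–38 → 8 bp
  39–96 → 58 bp
  97–115 → 19 bp
Sorted largest to smallest: 58, 22, 19, 8, 8 bp.

58, 22, 19, 8, 8 bp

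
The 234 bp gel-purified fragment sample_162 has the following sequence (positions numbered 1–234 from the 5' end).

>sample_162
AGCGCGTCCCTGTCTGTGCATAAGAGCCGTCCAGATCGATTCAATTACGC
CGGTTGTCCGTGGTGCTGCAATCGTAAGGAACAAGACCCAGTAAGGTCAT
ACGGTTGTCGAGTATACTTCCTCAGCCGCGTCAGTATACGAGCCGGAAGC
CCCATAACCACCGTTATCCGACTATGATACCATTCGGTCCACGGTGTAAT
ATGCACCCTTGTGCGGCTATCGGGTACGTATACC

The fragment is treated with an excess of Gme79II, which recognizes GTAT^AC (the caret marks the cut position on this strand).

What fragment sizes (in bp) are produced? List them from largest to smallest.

Gme79II sites (GTATAC) start at positions 112, 134, 228.
Gme79II cuts after base 4 of each site, so after positions 115, 137, 231.
Linear molecule, 3 cuts → 4 fragments:
  1–115 → 115 bp
  116–137 → 22 bp
  138–231 → 94 bp
  232–234 → 3 bp
Sorted largest to smallest: 115, 94, 22, 3 bp.

115, 94, 22, 3 bp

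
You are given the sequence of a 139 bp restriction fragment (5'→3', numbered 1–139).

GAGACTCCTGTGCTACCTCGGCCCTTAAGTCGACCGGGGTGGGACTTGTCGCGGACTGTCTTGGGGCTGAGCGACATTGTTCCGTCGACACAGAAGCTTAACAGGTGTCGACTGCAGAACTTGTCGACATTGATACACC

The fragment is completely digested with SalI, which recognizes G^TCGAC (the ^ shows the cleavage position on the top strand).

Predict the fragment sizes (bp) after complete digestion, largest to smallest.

SalI sites (GTCGAC) start at positions 29, 84, 107, 123.
SalI cuts after the first base of each site, so after positions 29, 84, 107, 123.
Linear molecule, 4 cuts → 5 fragments:
  1–29 → 29 bp
  30–84 → 55 bp
  85–107 → 23 bp
  108–123 → 16 bp
  124–139 → 16 bp
Sorted largest to smallest: 55, 29, 23, 16, 16 bp.

55, 29, 23, 16, 16 bp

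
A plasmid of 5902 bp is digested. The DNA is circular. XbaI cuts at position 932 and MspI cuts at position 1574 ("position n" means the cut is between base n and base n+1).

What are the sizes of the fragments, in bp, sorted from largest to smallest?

5260, 642 bp

Combined cut positions (sorted): 932, 1574.
Circular molecule, 2 cuts → 2 fragments:
  1574 − 932 = 642 bp
  wrap: 5902 − 1574 + 932 = 5260 bp
Sorted largest to smallest: 5260, 642 bp.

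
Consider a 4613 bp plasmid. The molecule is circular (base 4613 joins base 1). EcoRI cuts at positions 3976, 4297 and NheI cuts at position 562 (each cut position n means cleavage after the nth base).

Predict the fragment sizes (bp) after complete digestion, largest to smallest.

Combined cut positions (sorted): 562, 3976, 4297.
Circular molecule, 3 cuts → 3 fragments:
  3976 − 562 = 3414 bp
  4297 − 3976 = 321 bp
  wrap: 4613 − 4297 + 562 = 878 bp
Sorted largest to smallest: 3414, 878, 321 bp.

3414, 878, 321 bp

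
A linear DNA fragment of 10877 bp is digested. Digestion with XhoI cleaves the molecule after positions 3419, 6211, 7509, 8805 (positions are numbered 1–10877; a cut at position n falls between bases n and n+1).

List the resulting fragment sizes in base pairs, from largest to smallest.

3419, 2792, 2072, 1298, 1296 bp

Linear molecule, 4 cuts → 5 fragments:
  3419 − 0 = 3419 bp
  6211 − 3419 = 2792 bp
  7509 − 6211 = 1298 bp
  8805 − 7509 = 1296 bp
  10877 − 8805 = 2072 bp
Sorted largest to smallest: 3419, 2792, 2072, 1298, 1296 bp.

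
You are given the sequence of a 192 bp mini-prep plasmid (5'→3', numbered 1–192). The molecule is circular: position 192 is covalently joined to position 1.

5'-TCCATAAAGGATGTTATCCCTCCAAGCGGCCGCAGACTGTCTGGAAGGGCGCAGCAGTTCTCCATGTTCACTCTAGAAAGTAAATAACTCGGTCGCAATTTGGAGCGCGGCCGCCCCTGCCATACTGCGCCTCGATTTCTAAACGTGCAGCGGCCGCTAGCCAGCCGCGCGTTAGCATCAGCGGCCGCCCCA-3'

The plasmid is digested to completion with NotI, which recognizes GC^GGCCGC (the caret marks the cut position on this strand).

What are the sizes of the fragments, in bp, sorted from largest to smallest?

NotI sites (GCGGCCGC) start at positions 26, 107, 150, 181.
NotI cuts after base 2 of each site, so after positions 27, 108, 151, 182.
Circular molecule, 4 cuts → 4 fragments:
  28–108 → 81 bp
  109–151 → 43 bp
  152–182 → 31 bp
  183–192 then 1–27 → 10 + 27 = 37 bp
Sorted largest to smallest: 81, 43, 37, 31 bp.

81, 43, 37, 31 bp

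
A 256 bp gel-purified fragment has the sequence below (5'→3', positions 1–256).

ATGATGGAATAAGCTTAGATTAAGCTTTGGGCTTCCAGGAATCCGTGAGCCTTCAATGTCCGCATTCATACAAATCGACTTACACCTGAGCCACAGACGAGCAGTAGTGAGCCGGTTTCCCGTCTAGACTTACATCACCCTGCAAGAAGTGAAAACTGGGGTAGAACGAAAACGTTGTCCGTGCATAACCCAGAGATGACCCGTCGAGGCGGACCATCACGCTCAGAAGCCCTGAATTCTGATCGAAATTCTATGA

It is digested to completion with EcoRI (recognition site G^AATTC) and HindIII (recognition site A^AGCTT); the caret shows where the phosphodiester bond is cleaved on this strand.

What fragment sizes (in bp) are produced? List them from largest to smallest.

212, 22, 11, 11 bp

The EcoRI site (GAATTC) starts at position 234.
EcoRI cuts after the first base of each site, so after position 234.
HindIII sites (AAGCTT) start at positions 11, 22.
HindIII cuts after the first base of each site, so after positions 11, 22.
Combined cut positions: 11, 22, 234.
Linear molecule, 3 cuts → 4 fragments:
  1–11 → 11 bp
  12–22 → 11 bp
  23–234 → 212 bp
  235–256 → 22 bp
Sorted largest to smallest: 212, 22, 11, 11 bp.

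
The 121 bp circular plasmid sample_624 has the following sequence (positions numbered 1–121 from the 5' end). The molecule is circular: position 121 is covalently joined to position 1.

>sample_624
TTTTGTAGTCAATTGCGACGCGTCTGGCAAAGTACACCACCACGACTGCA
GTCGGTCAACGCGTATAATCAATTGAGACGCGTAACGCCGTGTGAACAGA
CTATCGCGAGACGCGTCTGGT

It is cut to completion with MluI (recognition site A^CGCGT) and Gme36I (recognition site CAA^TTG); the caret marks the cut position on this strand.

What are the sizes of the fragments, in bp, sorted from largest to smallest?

41, 33, 22, 13, 6, 6 bp

MluI sites (ACGCGT) start at positions 18, 59, 78, 111.
MluI cuts after the first base of each site, so after positions 18, 59, 78, 111.
Gme36I sites (CAATTG) start at positions 10, 70.
Gme36I cuts after base 3 of each site, so after positions 12, 72.
Combined cut positions: 12, 18, 59, 72, 78, 111.
Circular molecule, 6 cuts → 6 fragments:
  13–18 → 6 bp
  19–59 → 41 bp
  60–72 → 13 bp
  73–78 → 6 bp
  79–111 → 33 bp
  112–121 then 1–12 → 10 + 12 = 22 bp
Sorted largest to smallest: 41, 33, 22, 13, 6, 6 bp.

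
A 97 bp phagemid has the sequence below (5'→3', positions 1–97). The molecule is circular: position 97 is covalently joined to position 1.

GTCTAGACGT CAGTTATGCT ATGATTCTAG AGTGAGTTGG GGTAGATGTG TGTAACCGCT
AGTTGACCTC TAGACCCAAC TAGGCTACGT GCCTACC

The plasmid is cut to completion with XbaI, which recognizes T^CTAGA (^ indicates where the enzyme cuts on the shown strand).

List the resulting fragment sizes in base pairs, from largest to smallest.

XbaI sites (TCTAGA) start at positions 2, 26, 69.
XbaI cuts after the first base of each site, so after positions 2, 26, 69.
Circular molecule, 3 cuts → 3 fragments:
  3–26 → 24 bp
  27–69 → 43 bp
  70–97 then 1–2 → 28 + 2 = 30 bp
Sorted largest to smallest: 43, 30, 24 bp.

43, 30, 24 bp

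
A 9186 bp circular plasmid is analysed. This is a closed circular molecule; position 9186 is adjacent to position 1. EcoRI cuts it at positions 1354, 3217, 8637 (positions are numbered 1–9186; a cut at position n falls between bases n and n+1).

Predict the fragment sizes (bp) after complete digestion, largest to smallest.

Circular molecule, 3 cuts → 3 fragments:
  3217 − 1354 = 1863 bp
  8637 − 3217 = 5420 bp
  wrap: 9186 − 8637 + 1354 = 1903 bp
Sorted largest to smallest: 5420, 1903, 1863 bp.

5420, 1903, 1863 bp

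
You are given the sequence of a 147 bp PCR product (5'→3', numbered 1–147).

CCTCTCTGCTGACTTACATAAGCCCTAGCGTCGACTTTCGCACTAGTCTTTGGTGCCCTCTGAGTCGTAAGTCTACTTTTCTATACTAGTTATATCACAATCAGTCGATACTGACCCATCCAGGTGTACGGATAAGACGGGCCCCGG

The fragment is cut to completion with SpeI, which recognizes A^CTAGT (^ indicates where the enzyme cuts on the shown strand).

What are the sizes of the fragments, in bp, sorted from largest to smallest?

62, 43, 42 bp

SpeI sites (ACTAGT) start at positions 42, 85.
SpeI cuts after the first base of each site, so after positions 42, 85.
Linear molecule, 2 cuts → 3 fragments:
  1–42 → 42 bp
  43–85 → 43 bp
  86–147 → 62 bp
Sorted largest to smallest: 62, 43, 42 bp.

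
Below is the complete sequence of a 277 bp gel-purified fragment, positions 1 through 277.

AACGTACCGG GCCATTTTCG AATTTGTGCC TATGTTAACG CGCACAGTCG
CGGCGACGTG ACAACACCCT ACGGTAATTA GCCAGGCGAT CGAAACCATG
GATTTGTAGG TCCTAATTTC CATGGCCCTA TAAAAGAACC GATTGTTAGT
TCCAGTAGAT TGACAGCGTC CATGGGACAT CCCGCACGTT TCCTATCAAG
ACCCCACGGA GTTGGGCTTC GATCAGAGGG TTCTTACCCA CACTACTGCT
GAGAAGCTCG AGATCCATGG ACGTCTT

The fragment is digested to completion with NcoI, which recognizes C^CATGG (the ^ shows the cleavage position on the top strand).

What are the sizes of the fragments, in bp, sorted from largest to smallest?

96, 95, 50, 24, 12 bp

NcoI sites (CCATGG) start at positions 96, 120, 170, 265.
NcoI cuts after the first base of each site, so after positions 96, 120, 170, 265.
Linear molecule, 4 cuts → 5 fragments:
  1–96 → 96 bp
  97–120 → 24 bp
  121–170 → 50 bp
  171–265 → 95 bp
  266–277 → 12 bp
Sorted largest to smallest: 96, 95, 50, 24, 12 bp.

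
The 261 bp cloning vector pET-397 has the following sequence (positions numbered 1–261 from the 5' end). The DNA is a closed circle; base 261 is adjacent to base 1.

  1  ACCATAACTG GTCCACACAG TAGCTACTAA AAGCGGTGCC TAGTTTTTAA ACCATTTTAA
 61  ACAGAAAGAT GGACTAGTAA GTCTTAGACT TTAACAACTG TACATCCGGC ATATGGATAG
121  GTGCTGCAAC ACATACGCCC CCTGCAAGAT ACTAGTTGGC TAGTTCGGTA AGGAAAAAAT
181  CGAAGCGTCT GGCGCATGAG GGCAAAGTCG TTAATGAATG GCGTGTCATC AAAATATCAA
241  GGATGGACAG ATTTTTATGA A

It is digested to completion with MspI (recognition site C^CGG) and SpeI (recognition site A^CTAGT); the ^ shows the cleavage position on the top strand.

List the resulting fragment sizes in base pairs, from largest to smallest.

The MspI site (CCGG) starts at position 106.
MspI cuts after the first base of each site, so after position 106.
SpeI sites (ACTAGT) start at positions 73, 151.
SpeI cuts after the first base of each site, so after positions 73, 151.
Combined cut positions: 73, 106, 151.
Circular molecule, 3 cuts → 3 fragments:
  74–106 → 33 bp
  107–151 → 45 bp
  152–261 then 1–73 → 110 + 73 = 183 bp
Sorted largest to smallest: 183, 45, 33 bp.

183, 45, 33 bp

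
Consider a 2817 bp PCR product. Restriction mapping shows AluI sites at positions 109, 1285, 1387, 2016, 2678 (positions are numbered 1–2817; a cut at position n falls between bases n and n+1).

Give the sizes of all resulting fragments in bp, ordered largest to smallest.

Linear molecule, 5 cuts → 6 fragments:
  109 − 0 = 109 bp
  1285 − 109 = 1176 bp
  1387 − 1285 = 102 bp
  2016 − 1387 = 629 bp
  2678 − 2016 = 662 bp
  2817 − 2678 = 139 bp
Sorted largest to smallest: 1176, 662, 629, 139, 109, 102 bp.

1176, 662, 629, 139, 109, 102 bp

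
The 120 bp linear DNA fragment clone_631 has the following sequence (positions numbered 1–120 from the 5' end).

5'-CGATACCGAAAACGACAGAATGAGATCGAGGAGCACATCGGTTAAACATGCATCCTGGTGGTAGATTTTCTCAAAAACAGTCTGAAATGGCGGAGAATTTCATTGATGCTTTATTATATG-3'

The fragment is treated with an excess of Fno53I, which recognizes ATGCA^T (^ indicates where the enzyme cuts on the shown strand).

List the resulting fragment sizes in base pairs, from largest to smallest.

68, 52 bp

The Fno53I site (ATGCAT) starts at position 48.
Fno53I cuts after base 5 of each site (before the last base), so after position 52.
Linear molecule, 1 cut → 2 fragments:
  1–52 → 52 bp
  53–120 → 68 bp
Sorted largest to smallest: 68, 52 bp.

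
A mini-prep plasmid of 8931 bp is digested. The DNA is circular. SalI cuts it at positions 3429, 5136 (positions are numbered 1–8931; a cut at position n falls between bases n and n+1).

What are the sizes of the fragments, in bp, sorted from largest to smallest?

Circular molecule, 2 cuts → 2 fragments:
  5136 − 3429 = 1707 bp
  wrap: 8931 − 5136 + 3429 = 7224 bp
Sorted largest to smallest: 7224, 1707 bp.

7224, 1707 bp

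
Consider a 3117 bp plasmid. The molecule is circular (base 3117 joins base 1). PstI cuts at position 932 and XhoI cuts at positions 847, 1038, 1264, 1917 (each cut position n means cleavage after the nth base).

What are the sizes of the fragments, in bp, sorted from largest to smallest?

2047, 653, 226, 106, 85 bp

Combined cut positions (sorted): 847, 932, 1038, 1264, 1917.
Circular molecule, 5 cuts → 5 fragments:
  932 − 847 = 85 bp
  1038 − 932 = 106 bp
  1264 − 1038 = 226 bp
  1917 − 1264 = 653 bp
  wrap: 3117 − 1917 + 847 = 2047 bp
Sorted largest to smallest: 2047, 653, 226, 106, 85 bp.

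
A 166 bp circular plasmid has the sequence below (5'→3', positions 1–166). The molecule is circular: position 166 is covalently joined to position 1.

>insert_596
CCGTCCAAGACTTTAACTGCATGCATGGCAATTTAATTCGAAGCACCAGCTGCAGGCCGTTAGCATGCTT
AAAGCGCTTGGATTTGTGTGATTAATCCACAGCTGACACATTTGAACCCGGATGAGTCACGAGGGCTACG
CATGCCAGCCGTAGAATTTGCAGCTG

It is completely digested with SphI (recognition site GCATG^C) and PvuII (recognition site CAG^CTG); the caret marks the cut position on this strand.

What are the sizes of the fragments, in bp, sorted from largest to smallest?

42, 35, 26, 26, 19, 18 bp

SphI sites (GCATGC) start at positions 19, 63, 140.
SphI cuts after base 5 of each site (before the last base), so after positions 23, 67, 144.
PvuII sites (CAGCTG) start at positions 47, 100, 161.
PvuII cuts after base 3 of each site, so after positions 49, 102, 163.
Combined cut positions: 23, 49, 67, 102, 144, 163.
Circular molecule, 6 cuts → 6 fragments:
  24–49 → 26 bp
  50–67 → 18 bp
  68–102 → 35 bp
  103–144 → 42 bp
  145–163 → 19 bp
  164–166 then 1–23 → 3 + 23 = 26 bp
Sorted largest to smallest: 42, 35, 26, 26, 19, 18 bp.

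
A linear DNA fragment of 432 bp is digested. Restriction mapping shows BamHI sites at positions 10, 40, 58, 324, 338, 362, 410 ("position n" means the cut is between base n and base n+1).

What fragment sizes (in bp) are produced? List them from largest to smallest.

266, 48, 30, 24, 22, 18, 14, 10 bp

Linear molecule, 7 cuts → 8 fragments:
  10 − 0 = 10 bp
  40 − 10 = 30 bp
  58 − 40 = 18 bp
  324 − 58 = 266 bp
  338 − 324 = 14 bp
  362 − 338 = 24 bp
  410 − 362 = 48 bp
  432 − 410 = 22 bp
Sorted largest to smallest: 266, 48, 30, 24, 22, 18, 14, 10 bp.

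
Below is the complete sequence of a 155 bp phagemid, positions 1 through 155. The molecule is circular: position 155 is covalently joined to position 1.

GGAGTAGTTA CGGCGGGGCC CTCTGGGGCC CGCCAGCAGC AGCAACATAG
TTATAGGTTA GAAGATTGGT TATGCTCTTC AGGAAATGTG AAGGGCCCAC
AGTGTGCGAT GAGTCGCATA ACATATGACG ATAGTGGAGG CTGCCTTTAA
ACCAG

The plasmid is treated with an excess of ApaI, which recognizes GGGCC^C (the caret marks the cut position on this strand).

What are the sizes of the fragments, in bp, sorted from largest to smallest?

78, 67, 10 bp

ApaI sites (GGGCCC) start at positions 16, 26, 93.
ApaI cuts after base 5 of each site (before the last base), so after positions 20, 30, 97.
Circular molecule, 3 cuts → 3 fragments:
  21–30 → 10 bp
  31–97 → 67 bp
  98–155 then 1–20 → 58 + 20 = 78 bp
Sorted largest to smallest: 78, 67, 10 bp.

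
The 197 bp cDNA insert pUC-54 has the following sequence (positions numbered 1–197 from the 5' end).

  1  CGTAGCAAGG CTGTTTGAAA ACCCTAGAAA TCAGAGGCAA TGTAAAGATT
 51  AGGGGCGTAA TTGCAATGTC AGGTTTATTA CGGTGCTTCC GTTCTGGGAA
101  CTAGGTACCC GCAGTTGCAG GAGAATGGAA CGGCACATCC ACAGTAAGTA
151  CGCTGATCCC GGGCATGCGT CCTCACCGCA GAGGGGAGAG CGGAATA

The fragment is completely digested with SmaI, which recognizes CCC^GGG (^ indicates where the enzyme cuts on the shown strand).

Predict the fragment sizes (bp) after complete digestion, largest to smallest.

The SmaI site (CCCGGG) starts at position 158.
SmaI cuts after base 3 of each site, so after position 160.
Linear molecule, 1 cut → 2 fragments:
  1–160 → 160 bp
  161–197 → 37 bp
Sorted largest to smallest: 160, 37 bp.

160, 37 bp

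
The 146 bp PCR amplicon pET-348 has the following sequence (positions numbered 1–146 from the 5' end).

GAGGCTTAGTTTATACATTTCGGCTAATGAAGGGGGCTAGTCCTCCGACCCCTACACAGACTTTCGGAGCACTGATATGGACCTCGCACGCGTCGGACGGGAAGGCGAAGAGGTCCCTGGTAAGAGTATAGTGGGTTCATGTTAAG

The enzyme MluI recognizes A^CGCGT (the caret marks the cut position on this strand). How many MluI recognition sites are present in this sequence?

ACGCGT occurs starting at position 88.
MluI cuts at 1 site.

1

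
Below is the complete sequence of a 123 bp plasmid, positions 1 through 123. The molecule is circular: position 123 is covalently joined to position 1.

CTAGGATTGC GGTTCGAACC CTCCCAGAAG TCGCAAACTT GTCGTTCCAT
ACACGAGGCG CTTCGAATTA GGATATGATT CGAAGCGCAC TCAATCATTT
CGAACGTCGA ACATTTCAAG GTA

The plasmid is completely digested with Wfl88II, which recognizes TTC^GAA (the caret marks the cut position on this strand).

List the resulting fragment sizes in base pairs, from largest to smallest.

49, 37, 20, 17 bp

Wfl88II sites (TTCGAA) start at positions 13, 62, 79, 99.
Wfl88II cuts after base 3 of each site, so after positions 15, 64, 81, 101.
Circular molecule, 4 cuts → 4 fragments:
  16–64 → 49 bp
  65–81 → 17 bp
  82–101 → 20 bp
  102–123 then 1–15 → 22 + 15 = 37 bp
Sorted largest to smallest: 49, 37, 20, 17 bp.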